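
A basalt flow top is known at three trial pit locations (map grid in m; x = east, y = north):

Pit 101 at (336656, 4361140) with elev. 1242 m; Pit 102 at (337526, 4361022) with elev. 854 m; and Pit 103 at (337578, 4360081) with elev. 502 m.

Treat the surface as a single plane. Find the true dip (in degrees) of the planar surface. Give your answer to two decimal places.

Two edge vectors: Pit 101→Pit 102 = (870, -118, -388), Pit 101→Pit 103 = (922, -1059, -740).
Normal n = (Pit 101→Pit 102) × (Pit 101→Pit 103) = (-323572, 286064, -812534).
So ∂z/∂x = −n_x/n_z = −0.39823 and ∂z/∂y = −n_y/n_z = 0.35206.
Gradient magnitude |∇z| = √(a² + b²) = √(0.15858 + 0.12395) = 0.53154.
True dip = arctan(0.53154) = 27.99°, dipping toward SE (azimuth ≈ 131°).

27.99°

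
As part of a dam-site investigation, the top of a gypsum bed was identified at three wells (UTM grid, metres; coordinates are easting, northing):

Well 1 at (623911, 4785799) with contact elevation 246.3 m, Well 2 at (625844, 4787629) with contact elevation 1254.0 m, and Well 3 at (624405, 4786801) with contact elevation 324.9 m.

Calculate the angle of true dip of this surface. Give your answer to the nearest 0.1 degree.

Two edge vectors: Well 1→Well 2 = (1933, 1830, 1007.7), Well 1→Well 3 = (494, 1002, 78.6).
Normal n = (Well 1→Well 2) × (Well 1→Well 3) = (-865877.4, 345870, 1032846).
So ∂z/∂easting = −n_x/n_z = 0.83834 and ∂z/∂northing = −n_y/n_z = −0.33487.
Gradient magnitude |∇z| = √(a² + b²) = √(0.70282 + 0.11214) = 0.90275.
True dip = arctan(0.90275) = 42.1°, dipping toward WNW (azimuth ≈ 292°).

42.1°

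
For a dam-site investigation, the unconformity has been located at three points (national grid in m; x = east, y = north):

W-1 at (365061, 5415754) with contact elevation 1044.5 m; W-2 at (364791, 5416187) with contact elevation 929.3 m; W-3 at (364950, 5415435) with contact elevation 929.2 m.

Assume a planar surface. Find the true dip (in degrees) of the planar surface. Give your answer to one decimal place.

33.4°

Two edge vectors: W-1→W-2 = (-270, 433, -115.2), W-1→W-3 = (-111, -319, -115.3).
Normal n = (W-1→W-2) × (W-1→W-3) = (-86673.7, -18343.8, 134193).
So ∂z/∂x = −n_x/n_z = 0.64589 and ∂z/∂y = −n_y/n_z = 0.13670.
Gradient magnitude |∇z| = √(a² + b²) = √(0.41717 + 0.01869) = 0.66020.
True dip = arctan(0.66020) = 33.4°, dipping toward WSW (azimuth ≈ 258°).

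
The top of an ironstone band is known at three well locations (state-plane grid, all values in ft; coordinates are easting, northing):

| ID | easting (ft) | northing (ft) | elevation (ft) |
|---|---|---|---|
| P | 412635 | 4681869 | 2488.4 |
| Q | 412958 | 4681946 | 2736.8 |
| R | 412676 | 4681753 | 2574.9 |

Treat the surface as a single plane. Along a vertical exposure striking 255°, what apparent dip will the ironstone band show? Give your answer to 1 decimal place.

Two edge vectors: P→Q = (323, 77, 248.4), P→R = (41, -116, 86.5).
Normal n = (P→Q) × (P→R) = (35474.9, -17755.1, -40625).
So ∂z/∂easting = −n_x/n_z = 0.87323 and ∂z/∂northing = −n_y/n_z = −0.43705.
Unit vector along 255° is (sin 255°, cos 255°) = (-0.9659, -0.2588).
Slope in that direction = a·(-0.9659) + b·(-0.2588) = −0.73036.
Apparent dip = arctan|0.73036| = 36.1° (true dip is 44.3°, so apparent ≤ true as expected).

36.1°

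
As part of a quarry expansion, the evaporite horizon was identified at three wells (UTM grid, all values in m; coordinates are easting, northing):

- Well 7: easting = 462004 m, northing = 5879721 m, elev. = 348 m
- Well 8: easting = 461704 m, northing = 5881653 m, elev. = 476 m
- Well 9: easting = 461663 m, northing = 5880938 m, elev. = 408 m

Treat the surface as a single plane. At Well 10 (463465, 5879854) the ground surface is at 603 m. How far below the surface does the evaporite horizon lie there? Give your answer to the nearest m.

Let the plane be z = a·easting + b·northing + c.
Well 8−Well 7: −300a + 1932b = 128;  Well 9−Well 7: −341a + 1217b = 60.
Solving gives a = 0.13569755, b = 0.08732364.
Then c = 348 − a·462004 − b·5879721 = −575783.43.
At (463465, 5879854): z_contact = 62891.1 + 513450.2 − 575783.43 = 557.9 m.
Depth below ground = 603 − 557.9 = 45 m.

45 m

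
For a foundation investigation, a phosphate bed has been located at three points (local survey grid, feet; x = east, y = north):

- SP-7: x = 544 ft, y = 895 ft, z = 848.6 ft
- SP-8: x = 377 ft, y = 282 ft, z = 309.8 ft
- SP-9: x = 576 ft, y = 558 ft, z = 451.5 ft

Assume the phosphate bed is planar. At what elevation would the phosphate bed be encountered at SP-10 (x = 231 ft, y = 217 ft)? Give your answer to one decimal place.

357.2 ft

Let the plane be z = a·x + b·y + c.
SP-8−SP-7: −167a − 613b = −538.8;  SP-9−SP-7: 32a − 337b = −397.1.
Solving gives a = −0.81490, b = 1.10096.
Then c = 848.6 − a·544 − b·895 = 306.55.
At (231, 217): z = −188.2 + 238.9 + 306.55 = 357.2 ft.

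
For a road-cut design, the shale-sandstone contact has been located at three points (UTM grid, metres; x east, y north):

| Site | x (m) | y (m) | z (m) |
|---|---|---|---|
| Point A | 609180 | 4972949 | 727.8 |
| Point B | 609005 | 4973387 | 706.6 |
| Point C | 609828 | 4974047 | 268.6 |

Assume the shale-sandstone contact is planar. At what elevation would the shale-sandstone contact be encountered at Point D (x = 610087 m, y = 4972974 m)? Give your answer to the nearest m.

Let the plane be z = a·x + b·y + c.
Point B−Point A: −175a + 438b = −21.2;  Point C−Point A: 648a + 1098b = −459.2.
Solving gives a = −0.37365907, b = −0.19769483.
Then c = 727.8 − a·609180 − b·4972949 = 1211479.75.
At (610087, 4972974): z = −227964.5 − 983131.3 + 1211479.75 = 383.9 m.

384 m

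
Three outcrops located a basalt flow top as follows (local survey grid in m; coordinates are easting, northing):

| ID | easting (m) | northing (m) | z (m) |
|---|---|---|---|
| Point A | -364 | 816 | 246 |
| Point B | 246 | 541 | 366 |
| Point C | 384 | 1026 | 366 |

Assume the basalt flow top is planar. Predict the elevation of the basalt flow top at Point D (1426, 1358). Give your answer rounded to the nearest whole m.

531 m

Let the plane be z = a·easting + b·northing + c.
Point B−Point A: 610a − 275b = 120;  Point C−Point A: 748a + 210b = 120.
Solving gives a = 0.17436, b = −0.04961.
Then c = 246 − a·-364 − b·816 = 349.95.
At (1426, 1358): z = 248.6 − 67.4 + 349.95 = 531.2 m.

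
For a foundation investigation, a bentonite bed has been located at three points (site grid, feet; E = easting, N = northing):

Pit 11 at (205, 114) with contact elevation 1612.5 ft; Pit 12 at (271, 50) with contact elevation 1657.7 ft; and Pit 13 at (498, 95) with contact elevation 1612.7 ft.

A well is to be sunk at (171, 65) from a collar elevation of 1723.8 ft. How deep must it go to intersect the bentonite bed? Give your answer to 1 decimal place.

Two edge vectors: Pit 11→Pit 12 = (66, -64, 45.2), Pit 11→Pit 13 = (293, -19, 0.2).
Normal n = (Pit 11→Pit 12) × (Pit 11→Pit 13) = (846, 13230.4, 17498).
So ∂z/∂E = −n_x/n_z = −0.04835 and ∂z/∂N = −n_y/n_z = −0.75611.
Intercept c from Pit 11: 1612.5 + 9.91 + 86.20 = 1708.61.
At (171, 65): z_contact = −8.27 − 49.15 + 1708.61 = 1651.19 ft.
Depth below ground = 1723.8 − 1651.19 = 72.6 ft.

72.6 ft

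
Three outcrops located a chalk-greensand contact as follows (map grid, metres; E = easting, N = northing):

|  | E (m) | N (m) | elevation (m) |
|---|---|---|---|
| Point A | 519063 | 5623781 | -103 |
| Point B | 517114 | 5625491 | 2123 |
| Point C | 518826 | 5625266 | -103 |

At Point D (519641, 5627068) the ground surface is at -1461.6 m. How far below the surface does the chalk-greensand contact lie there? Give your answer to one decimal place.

Let the plane be z = a·E + b·N + c.
Point B−Point A: −1949a + 1710b = 2226;  Point C−Point A: −237a + 1485b = 0.
Solving gives a = −1.328090253, b = −0.211957838.
Then c = -103 − a·519063 − b·5623781 = 1881263.98.
At (519641, 5627068): z_contact = −690130.15 − 1192701.17 + 1881263.98 = -1567.34 m.
Depth below ground = -1461.6 − (-1567.34) = 105.7 m.

105.7 m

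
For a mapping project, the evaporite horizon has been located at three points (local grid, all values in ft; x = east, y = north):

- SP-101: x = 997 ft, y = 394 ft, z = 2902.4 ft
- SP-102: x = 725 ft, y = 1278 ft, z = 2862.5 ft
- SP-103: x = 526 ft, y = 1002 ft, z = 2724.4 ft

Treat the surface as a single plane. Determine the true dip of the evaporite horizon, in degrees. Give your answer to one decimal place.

Let the plane be z = a·x + b·y + c.
SP-102−SP-101: −272a + 884b = −39.9;  SP-103−SP-101: −471a + 608b = −178.
Solving gives a = 0.53028, b = 0.11803.
Gradient magnitude |∇z| = √(a² + b²) = √(0.28119 + 0.01393) = 0.54325.
True dip = arctan(0.54325) = 28.5°, dipping toward WSW (azimuth ≈ 257°).

28.5°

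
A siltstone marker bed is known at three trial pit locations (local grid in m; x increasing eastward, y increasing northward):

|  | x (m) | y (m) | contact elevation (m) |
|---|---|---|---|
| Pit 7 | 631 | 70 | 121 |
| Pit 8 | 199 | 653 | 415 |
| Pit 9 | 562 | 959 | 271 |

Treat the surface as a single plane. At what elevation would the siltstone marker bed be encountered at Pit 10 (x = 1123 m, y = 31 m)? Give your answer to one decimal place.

Two edge vectors: Pit 7→Pit 8 = (-432, 583, 294), Pit 7→Pit 9 = (-69, 889, 150).
Normal n = (Pit 7→Pit 8) × (Pit 7→Pit 9) = (-173916, 44514, -343821).
So ∂z/∂x = −n_x/n_z = −0.505833 and ∂z/∂y = −n_y/n_z = 0.129469.
Intercept c from Pit 7: 121 + 319.18 − 9.06 = 431.12.
At (1123, 31): z = −568.1 + 4.0 + 431.12 = -132.9 m.

-132.9 m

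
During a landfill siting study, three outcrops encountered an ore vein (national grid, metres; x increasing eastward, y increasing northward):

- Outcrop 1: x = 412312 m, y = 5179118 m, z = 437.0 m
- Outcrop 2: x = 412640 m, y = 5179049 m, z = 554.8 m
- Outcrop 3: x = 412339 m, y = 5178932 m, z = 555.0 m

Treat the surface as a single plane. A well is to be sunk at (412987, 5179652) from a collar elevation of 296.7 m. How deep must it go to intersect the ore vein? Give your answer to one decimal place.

23.3 m

Two edge vectors: Outcrop 1→Outcrop 2 = (328, -69, 117.8), Outcrop 1→Outcrop 3 = (27, -186, 118).
Normal n = (Outcrop 1→Outcrop 2) × (Outcrop 1→Outcrop 3) = (13768.8, -35523.4, -59145).
So ∂z/∂x = −n_x/n_z = 0.232797362 and ∂z/∂y = −n_y/n_z = −0.600615437.
Intercept c from Outcrop 1: 437 − 95985.15 + 3110658.22 = 3015110.07.
At (412987, 5179652): z_contact = 96142.28 − 3110978.95 + 3015110.07 = 273.41 m.
Depth below ground = 296.7 − 273.41 = 23.3 m.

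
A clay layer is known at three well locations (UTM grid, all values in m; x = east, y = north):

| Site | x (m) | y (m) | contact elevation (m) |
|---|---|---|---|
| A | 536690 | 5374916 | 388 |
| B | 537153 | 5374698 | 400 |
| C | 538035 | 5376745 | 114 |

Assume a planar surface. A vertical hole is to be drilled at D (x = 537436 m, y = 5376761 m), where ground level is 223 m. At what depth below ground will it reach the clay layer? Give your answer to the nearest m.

91 m

Let the plane be z = a·x + b·y + c.
B−A: 463a − 218b = 12;  C−A: 1345a + 1829b = −274.
Solving gives a = −0.03314278, b = −0.12543628.
Then c = 388 − a·536690 − b·5374916 = 692384.87.
At (537436, 5376761): z_contact = −17812.1 − 674440.9 + 692384.87 = 131.8 m.
Depth below ground = 223 − 131.8 = 91 m.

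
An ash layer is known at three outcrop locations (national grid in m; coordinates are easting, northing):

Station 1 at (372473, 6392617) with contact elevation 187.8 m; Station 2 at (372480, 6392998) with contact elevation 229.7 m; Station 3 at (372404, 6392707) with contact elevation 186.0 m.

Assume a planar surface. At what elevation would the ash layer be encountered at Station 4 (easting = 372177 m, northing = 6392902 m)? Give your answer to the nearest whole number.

Let the plane be z = a·easting + b·northing + c.
Station 2−Station 1: 7a + 381b = 41.9;  Station 3−Station 1: −69a + 90b = −1.8.
Solving gives a = 0.16556336, b = 0.10693191.
Then c = 187.8 − a·372473 − b·6392617 = −745054.81.
At (372177, 6392902): z = 61618.9 + 683605.2 − 745054.81 = 169.3 m.

169 m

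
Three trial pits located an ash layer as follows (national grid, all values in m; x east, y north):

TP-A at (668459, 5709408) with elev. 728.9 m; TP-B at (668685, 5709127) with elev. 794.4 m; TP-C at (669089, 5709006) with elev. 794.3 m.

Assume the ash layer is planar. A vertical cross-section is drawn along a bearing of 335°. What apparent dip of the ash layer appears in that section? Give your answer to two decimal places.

13.47°

Two edge vectors: TP-A→TP-B = (226, -281, 65.5), TP-A→TP-C = (630, -402, 65.4).
Normal n = (TP-A→TP-B) × (TP-A→TP-C) = (7953.6, 26484.6, 86178).
So ∂z/∂x = −n_x/n_z = −0.09229 and ∂z/∂y = −n_y/n_z = −0.30732.
Unit vector along 335° is (sin 335°, cos 335°) = (-0.4226, 0.9063).
Slope in that direction = a·(-0.4226) + b·(0.9063) = −0.23953.
Apparent dip = arctan|0.23953| = 13.47° (true dip is 17.8°, so apparent ≤ true as expected).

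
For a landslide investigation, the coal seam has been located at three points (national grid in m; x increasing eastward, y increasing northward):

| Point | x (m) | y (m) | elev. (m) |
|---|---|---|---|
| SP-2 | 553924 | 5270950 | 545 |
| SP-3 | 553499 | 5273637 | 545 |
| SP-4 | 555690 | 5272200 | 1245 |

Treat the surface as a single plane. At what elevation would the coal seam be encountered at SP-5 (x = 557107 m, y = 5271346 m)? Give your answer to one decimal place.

1702.0 m

Two edge vectors: SP-2→SP-3 = (-425, 2687, 0), SP-2→SP-4 = (1766, 1250, 700).
Normal n = (SP-2→SP-3) × (SP-2→SP-4) = (1880900, 297500, -5276492).
So ∂z/∂x = −n_x/n_z = 0.356467896 and ∂z/∂y = −n_y/n_z = 0.056382157.
Intercept c from SP-2: 545 − 197456.12 − 297187.53 = −494098.65.
At (557107, 5271346): z = 198590.8 + 297209.9 − 494098.65 = 1702.0 m.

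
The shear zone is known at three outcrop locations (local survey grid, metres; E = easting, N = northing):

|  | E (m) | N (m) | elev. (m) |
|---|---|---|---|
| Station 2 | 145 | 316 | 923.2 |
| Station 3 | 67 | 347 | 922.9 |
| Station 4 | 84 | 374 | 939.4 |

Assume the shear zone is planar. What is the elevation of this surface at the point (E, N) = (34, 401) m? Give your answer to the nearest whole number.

943 m

Two edge vectors: Station 2→Station 3 = (-78, 31, -0.3), Station 2→Station 4 = (-61, 58, 16.2).
Normal n = (Station 2→Station 3) × (Station 2→Station 4) = (519.6, 1281.9, -2633).
So ∂z/∂E = −n_x/n_z = 0.19734 and ∂z/∂N = −n_y/n_z = 0.48686.
Intercept c from Station 2: 923.2 − 28.61 − 153.85 = 740.74.
At (34, 401): z = 6.7 + 195.2 + 740.74 = 942.7 m.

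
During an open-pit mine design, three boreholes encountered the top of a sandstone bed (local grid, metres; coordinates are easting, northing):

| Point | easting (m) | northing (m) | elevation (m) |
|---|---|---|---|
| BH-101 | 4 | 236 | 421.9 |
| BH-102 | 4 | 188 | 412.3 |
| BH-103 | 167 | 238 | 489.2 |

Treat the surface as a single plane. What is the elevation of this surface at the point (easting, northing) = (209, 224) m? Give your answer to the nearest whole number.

504 m

Let the plane be z = a·easting + b·northing + c.
BH-102−BH-101: 0a − 48b = −9.6;  BH-103−BH-101: 163a + 2b = 67.3.
Solving gives a = 0.41043, b = 0.20000.
Then c = 421.9 − a·4 − b·236 = 373.06.
At (209, 224): z = 85.8 + 44.8 + 373.06 = 503.6 m.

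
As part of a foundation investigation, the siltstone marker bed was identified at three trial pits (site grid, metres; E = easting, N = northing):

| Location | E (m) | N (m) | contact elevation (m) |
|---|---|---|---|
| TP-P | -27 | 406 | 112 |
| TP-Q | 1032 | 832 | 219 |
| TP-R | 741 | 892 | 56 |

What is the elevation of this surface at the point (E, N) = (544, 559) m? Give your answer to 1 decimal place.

Let the plane be z = a·E + b·N + c.
TP-Q−TP-P: 1059a + 426b = 107;  TP-R−TP-P: 768a + 486b = −56.
Solving gives a = 0.404563, b = −0.754536.
Then c = 112 − a·-27 − b·406 = 429.26.
At (544, 559): z = 220.1 − 421.8 + 429.26 = 227.6 m.

227.6 m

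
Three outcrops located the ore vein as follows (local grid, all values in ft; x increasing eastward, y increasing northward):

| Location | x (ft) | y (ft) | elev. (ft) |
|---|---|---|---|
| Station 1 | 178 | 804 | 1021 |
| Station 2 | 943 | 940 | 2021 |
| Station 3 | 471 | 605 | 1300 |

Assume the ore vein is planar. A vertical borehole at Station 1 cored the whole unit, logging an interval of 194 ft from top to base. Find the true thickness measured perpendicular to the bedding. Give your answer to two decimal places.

Let the plane be z = a·x + b·y + c.
Station 2−Station 1: 765a + 136b = 1000;  Station 3−Station 1: 293a − 199b = 279.
Solving gives a = 1.23355, b = 0.41422.
|∇z| = √(a²+b²) = 1.30124, so dip δ = arctan(1.30124) = 52.46°.
True thickness = vertical thickness × cos δ = 194 × cos 52.46° = 118.21 ft.

118.21 ft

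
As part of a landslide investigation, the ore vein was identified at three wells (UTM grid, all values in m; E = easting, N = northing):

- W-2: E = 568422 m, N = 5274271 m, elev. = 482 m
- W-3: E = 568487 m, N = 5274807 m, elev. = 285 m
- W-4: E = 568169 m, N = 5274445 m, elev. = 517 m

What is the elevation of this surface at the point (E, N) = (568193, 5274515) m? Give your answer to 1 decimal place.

485.7 m

Let the plane be z = a·E + b·N + c.
W-3−W-2: 65a + 536b = −197;  W-4−W-2: −253a + 174b = 35.
Solving gives a = −0.361004098, b = −0.323758831.
Then c = 482 − a·568422 − b·5274271 = 1913276.49.
At (568193, 5274515): z = −205120.0 − 1707670.8 + 1913276.49 = 485.7 m.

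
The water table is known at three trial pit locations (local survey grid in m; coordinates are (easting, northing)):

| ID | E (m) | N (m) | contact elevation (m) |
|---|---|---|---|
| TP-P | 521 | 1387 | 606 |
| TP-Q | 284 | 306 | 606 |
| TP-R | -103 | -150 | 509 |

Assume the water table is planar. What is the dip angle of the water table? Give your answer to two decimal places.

Two edge vectors: TP-P→TP-Q = (-237, -1081, 0), TP-P→TP-R = (-624, -1537, -97).
Normal n = (TP-P→TP-Q) × (TP-P→TP-R) = (104857, -22989, -310275).
So ∂z/∂E = −n_x/n_z = 0.33795 and ∂z/∂N = −n_y/n_z = −0.07409.
Gradient magnitude |∇z| = √(a² + b²) = √(0.11421 + 0.00549) = 0.34598.
True dip = arctan(0.34598) = 19.08°, dipping toward WNW (azimuth ≈ 282°).

19.08°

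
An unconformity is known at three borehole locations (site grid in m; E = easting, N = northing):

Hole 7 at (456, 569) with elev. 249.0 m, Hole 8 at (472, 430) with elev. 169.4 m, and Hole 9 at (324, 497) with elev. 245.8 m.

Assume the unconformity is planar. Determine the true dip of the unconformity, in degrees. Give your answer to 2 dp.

Two edge vectors: Hole 7→Hole 8 = (16, -139, -79.6), Hole 7→Hole 9 = (-132, -72, -3.2).
Normal n = (Hole 7→Hole 8) × (Hole 7→Hole 9) = (-5286.4, 10558.4, -19500).
So ∂z/∂E = −n_x/n_z = −0.27110 and ∂z/∂N = −n_y/n_z = 0.54146.
Gradient magnitude |∇z| = √(a² + b²) = √(0.07349 + 0.29318) = 0.60553.
True dip = arctan(0.60553) = 31.20°, dipping toward SSE (azimuth ≈ 153°).

31.20°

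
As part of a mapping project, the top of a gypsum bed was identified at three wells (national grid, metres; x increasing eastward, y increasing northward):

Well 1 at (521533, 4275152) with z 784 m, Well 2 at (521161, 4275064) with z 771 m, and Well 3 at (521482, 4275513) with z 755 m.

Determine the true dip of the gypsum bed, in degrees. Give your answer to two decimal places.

5.13°

Let the plane be z = a·x + b·y + c.
Well 2−Well 1: −372a − 88b = −13;  Well 3−Well 1: −51a + 361b = −29.
Solving gives a = 0.05220, b = −0.07296.
Gradient magnitude |∇z| = √(a² + b²) = √(0.00273 + 0.00532) = 0.08971.
True dip = arctan(0.08971) = 5.13°, dipping toward NW (azimuth ≈ 324°).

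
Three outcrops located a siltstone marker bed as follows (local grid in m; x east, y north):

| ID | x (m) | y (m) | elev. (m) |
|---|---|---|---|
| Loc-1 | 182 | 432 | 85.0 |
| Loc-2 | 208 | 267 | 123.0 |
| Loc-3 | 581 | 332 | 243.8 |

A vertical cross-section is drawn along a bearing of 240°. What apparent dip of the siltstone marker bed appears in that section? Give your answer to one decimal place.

Let the plane be z = a·x + b·y + c.
Loc-2−Loc-1: 26a − 165b = 38;  Loc-3−Loc-1: 399a − 100b = 158.8.
Solving gives a = 0.35427, b = −0.17448.
Unit vector along 240° is (sin 240°, cos 240°) = (-0.8660, -0.5000).
Slope in that direction = a·(-0.8660) + b·(-0.5000) = −0.21956.
Apparent dip = arctan|0.21956| = 12.4° (true dip is 21.5°, so apparent ≤ true as expected).

12.4°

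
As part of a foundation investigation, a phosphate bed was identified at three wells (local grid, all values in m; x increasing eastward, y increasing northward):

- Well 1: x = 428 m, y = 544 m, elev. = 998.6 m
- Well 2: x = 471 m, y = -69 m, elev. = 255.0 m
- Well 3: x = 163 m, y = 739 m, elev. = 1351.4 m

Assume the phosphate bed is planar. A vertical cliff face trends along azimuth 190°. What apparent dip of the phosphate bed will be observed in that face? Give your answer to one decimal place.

47.3°

Two edge vectors: Well 1→Well 2 = (43, -613, -743.6), Well 1→Well 3 = (-265, 195, 352.8).
Normal n = (Well 1→Well 2) × (Well 1→Well 3) = (-71264.4, 181883.6, -154060).
So ∂z/∂x = −n_x/n_z = −0.46258 and ∂z/∂y = −n_y/n_z = 1.18060.
Unit vector along 190° is (sin 190°, cos 190°) = (-0.1736, -0.9848).
Slope in that direction = a·(-0.1736) + b·(-0.9848) = −1.08234.
Apparent dip = arctan|1.08234| = 47.3° (true dip is 51.7°, so apparent ≤ true as expected).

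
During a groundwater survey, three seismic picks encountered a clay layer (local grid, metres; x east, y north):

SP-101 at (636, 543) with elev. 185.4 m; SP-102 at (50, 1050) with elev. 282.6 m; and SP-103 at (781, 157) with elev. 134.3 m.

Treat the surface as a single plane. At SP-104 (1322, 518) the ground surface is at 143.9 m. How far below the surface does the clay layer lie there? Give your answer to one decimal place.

Two edge vectors: SP-101→SP-102 = (-586, 507, 97.2), SP-101→SP-103 = (145, -386, -51.1).
Normal n = (SP-101→SP-102) × (SP-101→SP-103) = (11611.5, -15850.6, 152681).
So ∂z/∂x = −n_x/n_z = −0.076051 and ∂z/∂y = −n_y/n_z = 0.103815.
Intercept c from SP-101: 185.4 + 48.37 − 56.37 = 177.40.
At (1322, 518): z_contact = −100.54 + 53.78 + 177.40 = 130.63 m.
Depth below ground = 143.9 − 130.63 = 13.3 m.

13.3 m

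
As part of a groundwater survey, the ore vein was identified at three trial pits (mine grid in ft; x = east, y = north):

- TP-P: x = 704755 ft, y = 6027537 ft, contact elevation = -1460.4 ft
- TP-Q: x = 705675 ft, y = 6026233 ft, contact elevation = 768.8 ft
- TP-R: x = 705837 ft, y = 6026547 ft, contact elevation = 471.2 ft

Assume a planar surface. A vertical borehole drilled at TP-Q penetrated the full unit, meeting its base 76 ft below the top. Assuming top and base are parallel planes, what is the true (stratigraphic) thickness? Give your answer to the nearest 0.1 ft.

43.9 ft

Two edge vectors: TP-P→TP-Q = (920, -1304, 2229.2), TP-P→TP-R = (1082, -990, 1931.6).
Normal n = (TP-P→TP-Q) × (TP-P→TP-R) = (-311898.4, 634922.4, 500128).
So ∂z/∂x = −n_x/n_z = 0.62364 and ∂z/∂y = −n_y/n_z = −1.26952.
|∇z| = √(a²+b²) = 1.41443, so dip δ = arctan(1.41443) = 54.74°.
True thickness = vertical thickness × cos δ = 76 × cos 54.74° = 43.9 ft.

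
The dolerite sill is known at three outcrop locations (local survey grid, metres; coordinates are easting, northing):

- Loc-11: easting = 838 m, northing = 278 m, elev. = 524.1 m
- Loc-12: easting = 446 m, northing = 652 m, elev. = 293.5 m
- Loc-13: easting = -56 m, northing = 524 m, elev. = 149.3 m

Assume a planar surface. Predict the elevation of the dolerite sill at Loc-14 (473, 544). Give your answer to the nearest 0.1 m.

329.9 m

Let the plane be z = a·easting + b·northing + c.
Loc-12−Loc-11: −392a + 374b = −230.6;  Loc-13−Loc-11: −894a + 246b = −374.8.
Solving gives a = 0.35073, b = −0.24897.
Then c = 524.1 − a·838 − b·278 = 299.40.
At (473, 544): z = 165.9 − 135.4 + 299.40 = 329.9 m.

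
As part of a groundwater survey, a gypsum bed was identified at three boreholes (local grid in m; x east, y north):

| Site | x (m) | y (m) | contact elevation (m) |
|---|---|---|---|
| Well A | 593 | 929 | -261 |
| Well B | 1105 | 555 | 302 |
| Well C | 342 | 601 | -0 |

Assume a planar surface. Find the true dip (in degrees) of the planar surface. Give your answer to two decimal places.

Two edge vectors: Well A→Well B = (512, -374, 563), Well A→Well C = (-251, -328, 261).
Normal n = (Well A→Well B) × (Well A→Well C) = (87050, -274945, -261810).
So ∂z/∂x = −n_x/n_z = 0.33249 and ∂z/∂y = −n_y/n_z = −1.05017.
Gradient magnitude |∇z| = √(a² + b²) = √(0.11055 + 1.10286) = 1.10155.
True dip = arctan(1.10155) = 47.77°, dipping toward NNW (azimuth ≈ 342°).

47.77°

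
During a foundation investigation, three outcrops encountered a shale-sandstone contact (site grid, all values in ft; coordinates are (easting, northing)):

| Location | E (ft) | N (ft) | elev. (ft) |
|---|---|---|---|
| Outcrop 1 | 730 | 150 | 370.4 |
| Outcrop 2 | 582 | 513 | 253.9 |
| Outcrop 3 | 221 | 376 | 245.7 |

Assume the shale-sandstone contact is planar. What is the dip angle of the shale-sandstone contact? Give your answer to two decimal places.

16.57°

Let the plane be z = a·E + b·N + c.
Outcrop 2−Outcrop 1: −148a + 363b = −116.5;  Outcrop 3−Outcrop 1: −509a + 226b = −124.7.
Solving gives a = 0.12515, b = −0.26991.
Gradient magnitude |∇z| = √(a² + b²) = √(0.01566 + 0.07285) = 0.29751.
True dip = arctan(0.29751) = 16.57°, dipping toward NNW (azimuth ≈ 335°).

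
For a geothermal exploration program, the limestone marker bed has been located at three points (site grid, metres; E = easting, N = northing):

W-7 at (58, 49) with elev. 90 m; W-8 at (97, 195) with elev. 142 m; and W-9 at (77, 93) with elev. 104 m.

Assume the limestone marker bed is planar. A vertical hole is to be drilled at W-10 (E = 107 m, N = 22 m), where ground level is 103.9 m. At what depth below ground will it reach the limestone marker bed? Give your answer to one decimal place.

Let the plane be z = a·E + b·N + c.
W-8−W-7: 39a + 146b = 52;  W-9−W-7: 19a + 44b = 14.
Solving gives a = −0.23062, b = 0.41777.
Then c = 90 − a·58 − b·49 = 82.91.
At (107, 22): z_contact = −24.68 + 9.19 + 82.91 = 67.42 m.
Depth below ground = 103.9 − 67.42 = 36.5 m.

36.5 m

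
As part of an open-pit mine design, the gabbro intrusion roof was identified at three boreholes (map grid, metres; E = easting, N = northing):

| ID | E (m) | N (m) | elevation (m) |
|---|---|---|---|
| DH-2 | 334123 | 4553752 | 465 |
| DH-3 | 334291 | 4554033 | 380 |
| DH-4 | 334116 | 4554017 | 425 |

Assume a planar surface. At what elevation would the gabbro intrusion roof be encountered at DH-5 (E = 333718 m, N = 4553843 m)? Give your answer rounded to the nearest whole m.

Two edge vectors: DH-2→DH-3 = (168, 281, -85), DH-2→DH-4 = (-7, 265, -40).
Normal n = (DH-2→DH-3) × (DH-2→DH-4) = (11285, 7315, 46487).
So ∂z/∂E = −n_x/n_z = −0.24275604 and ∂z/∂N = −n_y/n_z = −0.15735582.
Intercept c from DH-2: 465 + 81110.38 + 716559.38 = 798134.76.
At (333718, 4553843): z = −81012.1 − 716573.7 + 798134.76 = 549.0 m.

549 m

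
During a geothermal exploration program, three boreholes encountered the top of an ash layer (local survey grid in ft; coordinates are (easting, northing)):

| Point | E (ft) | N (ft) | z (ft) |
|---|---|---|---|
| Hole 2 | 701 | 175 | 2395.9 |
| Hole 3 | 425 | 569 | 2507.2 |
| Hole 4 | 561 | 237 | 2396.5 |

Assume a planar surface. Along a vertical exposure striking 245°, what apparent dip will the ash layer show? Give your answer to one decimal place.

Two edge vectors: Hole 2→Hole 3 = (-276, 394, 111.3), Hole 2→Hole 4 = (-140, 62, 0.6).
Normal n = (Hole 2→Hole 3) × (Hole 2→Hole 4) = (-6664.2, -15416.4, 38048).
So ∂z/∂E = −n_x/n_z = 0.17515 and ∂z/∂N = −n_y/n_z = 0.40518.
Unit vector along 245° is (sin 245°, cos 245°) = (-0.9063, -0.4226).
Slope in that direction = a·(-0.9063) + b·(-0.4226) = −0.32998.
Apparent dip = arctan|0.32998| = 18.3° (true dip is 23.8°, so apparent ≤ true as expected).

18.3°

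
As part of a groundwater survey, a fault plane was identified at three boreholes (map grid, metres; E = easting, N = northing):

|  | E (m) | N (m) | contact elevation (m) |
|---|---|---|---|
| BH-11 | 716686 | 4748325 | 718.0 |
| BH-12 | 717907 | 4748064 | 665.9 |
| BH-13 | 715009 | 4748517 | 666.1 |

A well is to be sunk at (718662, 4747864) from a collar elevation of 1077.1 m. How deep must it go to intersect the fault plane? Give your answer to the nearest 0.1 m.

Two edge vectors: BH-11→BH-12 = (1221, -261, -52.1), BH-11→BH-13 = (-1677, 192, -51.9).
Normal n = (BH-11→BH-12) × (BH-11→BH-13) = (23549.1, 150741.6, -203265).
So ∂z/∂E = −n_x/n_z = 0.115854181 and ∂z/∂N = −n_y/n_z = 0.741601358.
Intercept c from BH-11: 718 − 83031.07 − 3521364.27 = −3603677.34.
At (718662, 4747864): z_contact = 83260.00 + 3521022.39 − 3603677.34 = 605.05 m.
Depth below ground = 1077.1 − 605.05 = 472.1 m.

472.1 m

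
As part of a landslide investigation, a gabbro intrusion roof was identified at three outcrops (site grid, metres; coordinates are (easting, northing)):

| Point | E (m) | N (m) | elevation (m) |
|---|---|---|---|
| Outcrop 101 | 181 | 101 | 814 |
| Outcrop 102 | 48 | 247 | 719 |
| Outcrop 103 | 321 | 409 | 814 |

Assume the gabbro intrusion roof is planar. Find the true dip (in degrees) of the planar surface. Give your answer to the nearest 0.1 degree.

Two edge vectors: Outcrop 101→Outcrop 102 = (-133, 146, -95), Outcrop 101→Outcrop 103 = (140, 308, 0).
Normal n = (Outcrop 101→Outcrop 102) × (Outcrop 101→Outcrop 103) = (29260, -13300, -61404).
So ∂z/∂E = −n_x/n_z = 0.47652 and ∂z/∂N = −n_y/n_z = −0.21660.
Gradient magnitude |∇z| = √(a² + b²) = √(0.22707 + 0.04691) = 0.52343.
True dip = arctan(0.52343) = 27.6°, dipping toward WNW (azimuth ≈ 294°).

27.6°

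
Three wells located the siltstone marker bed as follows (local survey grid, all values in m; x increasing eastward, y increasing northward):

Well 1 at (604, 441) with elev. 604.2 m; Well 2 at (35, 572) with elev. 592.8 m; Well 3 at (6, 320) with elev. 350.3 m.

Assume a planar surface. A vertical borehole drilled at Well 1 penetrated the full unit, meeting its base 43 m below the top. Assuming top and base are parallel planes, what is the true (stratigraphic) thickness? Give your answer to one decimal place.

31.0 m

Let the plane be z = a·x + b·y + c.
Well 2−Well 1: −569a + 131b = −11.4;  Well 3−Well 1: −598a − 121b = −253.9.
Solving gives a = 0.23535, b = 0.93522.
|∇z| = √(a²+b²) = 0.96438, so dip δ = arctan(0.96438) = 43.96°.
True thickness = vertical thickness × cos δ = 43 × cos 43.96° = 31.0 m.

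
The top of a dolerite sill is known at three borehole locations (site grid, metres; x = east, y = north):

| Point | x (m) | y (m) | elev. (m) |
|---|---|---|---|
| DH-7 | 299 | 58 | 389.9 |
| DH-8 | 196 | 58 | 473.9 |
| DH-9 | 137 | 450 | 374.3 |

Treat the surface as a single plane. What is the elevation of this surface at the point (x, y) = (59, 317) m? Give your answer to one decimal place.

488.0 m

Let the plane be z = a·x + b·y + c.
DH-8−DH-7: −103a + 0b = 84;  DH-9−DH-7: −162a + 392b = −15.6.
Solving gives a = −0.81553, b = −0.37683.
Then c = 389.9 − a·299 − b·58 = 655.60.
At (59, 317): z = −48.1 − 119.5 + 655.60 = 488.0 m.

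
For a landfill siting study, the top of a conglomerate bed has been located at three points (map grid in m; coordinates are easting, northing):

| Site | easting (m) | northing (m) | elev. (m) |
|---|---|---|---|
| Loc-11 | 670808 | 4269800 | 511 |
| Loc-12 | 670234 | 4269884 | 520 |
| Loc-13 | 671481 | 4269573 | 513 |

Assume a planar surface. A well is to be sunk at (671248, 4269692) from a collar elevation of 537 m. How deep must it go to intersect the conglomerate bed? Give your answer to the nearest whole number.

Two edge vectors: Loc-11→Loc-12 = (-574, 84, 9), Loc-11→Loc-13 = (673, -227, 2).
Normal n = (Loc-11→Loc-12) × (Loc-11→Loc-13) = (2211, 7205, 73766).
So ∂z/∂easting = −n_x/n_z = −0.02997316 and ∂z/∂northing = −n_y/n_z = −0.09767373.
Intercept c from Loc-11: 511 + 20106.23 + 417047.27 = 437664.51.
At (671248, 4269692): z_contact = −20119.4 − 417036.7 + 437664.51 = 508.4 m.
Depth below ground = 537 − 508.4 = 29 m.

29 m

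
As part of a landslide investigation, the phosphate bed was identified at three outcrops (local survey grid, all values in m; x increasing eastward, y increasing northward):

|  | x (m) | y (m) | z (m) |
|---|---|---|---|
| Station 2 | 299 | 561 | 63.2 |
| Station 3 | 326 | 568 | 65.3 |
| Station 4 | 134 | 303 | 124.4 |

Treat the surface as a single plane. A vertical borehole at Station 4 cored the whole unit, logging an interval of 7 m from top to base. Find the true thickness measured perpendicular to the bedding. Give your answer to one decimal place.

6.5 m

Let the plane be z = a·x + b·y + c.
Station 3−Station 2: 27a + 7b = 2.1;  Station 4−Station 2: −165a − 258b = 61.2.
Solving gives a = 0.16696, b = −0.34399.
|∇z| = √(a²+b²) = 0.38236, so dip δ = arctan(0.38236) = 20.93°.
True thickness = vertical thickness × cos δ = 7 × cos 20.93° = 6.5 m.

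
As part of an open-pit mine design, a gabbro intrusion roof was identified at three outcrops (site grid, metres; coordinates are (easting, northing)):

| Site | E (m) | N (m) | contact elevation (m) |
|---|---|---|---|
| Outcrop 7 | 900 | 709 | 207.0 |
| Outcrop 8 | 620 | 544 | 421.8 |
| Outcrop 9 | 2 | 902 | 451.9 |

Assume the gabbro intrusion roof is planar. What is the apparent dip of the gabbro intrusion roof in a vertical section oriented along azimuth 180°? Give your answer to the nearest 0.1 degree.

Two edge vectors: Outcrop 7→Outcrop 8 = (-280, -165, 214.8), Outcrop 7→Outcrop 9 = (-898, 193, 244.9).
Normal n = (Outcrop 7→Outcrop 8) × (Outcrop 7→Outcrop 9) = (-81864.9, -124318.4, -202210).
So ∂z/∂E = −n_x/n_z = −0.40485 and ∂z/∂N = −n_y/n_z = −0.61480.
Unit vector along 180° is (sin 180°, cos 180°) = (0.0000, -1.0000).
Slope in that direction = a·(0.0000) + b·(-1.0000) = 0.61480.
Apparent dip = arctan|0.61480| = 31.6° (true dip is 36.4°, so apparent ≤ true as expected).

31.6°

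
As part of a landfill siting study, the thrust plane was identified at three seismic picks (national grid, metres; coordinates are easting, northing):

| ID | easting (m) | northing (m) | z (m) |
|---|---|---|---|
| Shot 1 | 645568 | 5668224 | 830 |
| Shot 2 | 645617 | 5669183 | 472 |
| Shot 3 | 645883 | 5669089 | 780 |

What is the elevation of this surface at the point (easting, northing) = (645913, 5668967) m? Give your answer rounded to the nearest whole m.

862 m

Let the plane be z = a·easting + b·northing + c.
Shot 2−Shot 1: 49a + 959b = −358;  Shot 3−Shot 1: 315a + 865b = −50.
Solving gives a = 1.00777821, b = −0.42479784.
Then c = 830 − a·645568 − b·5668224 = 1758089.97.
At (645913, 5668967): z = 650937.0 − 2408165.0 + 1758089.97 = 862.1 m.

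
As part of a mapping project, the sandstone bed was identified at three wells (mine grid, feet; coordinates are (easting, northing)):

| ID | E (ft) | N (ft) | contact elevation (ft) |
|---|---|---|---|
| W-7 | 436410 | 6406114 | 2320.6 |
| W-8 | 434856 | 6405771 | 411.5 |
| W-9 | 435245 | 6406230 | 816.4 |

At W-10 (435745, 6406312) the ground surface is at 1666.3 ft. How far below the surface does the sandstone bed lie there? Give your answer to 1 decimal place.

230.1 ft

Let the plane be z = a·E + b·N + c.
W-8−W-7: −1554a − 343b = −1909.1;  W-9−W-7: −1165a + 116b = −1504.2.
Solving gives a = 1.271681909, b = −0.195608415.
Then c = 2320.6 − a·436410 − b·6406114 = 700435.70.
At (435745, 6406312): z_contact = 554129.03 − 1253128.54 + 700435.70 = 1436.20 ft.
Depth below ground = 1666.3 − 1436.20 = 230.1 ft.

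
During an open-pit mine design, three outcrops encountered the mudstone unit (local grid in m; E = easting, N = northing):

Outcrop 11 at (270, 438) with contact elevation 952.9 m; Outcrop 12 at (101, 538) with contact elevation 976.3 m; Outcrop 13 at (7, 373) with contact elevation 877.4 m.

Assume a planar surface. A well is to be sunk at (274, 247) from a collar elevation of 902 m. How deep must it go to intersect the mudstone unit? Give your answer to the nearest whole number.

45 m

Two edge vectors: Outcrop 11→Outcrop 12 = (-169, 100, 23.4), Outcrop 11→Outcrop 13 = (-263, -65, -75.5).
Normal n = (Outcrop 11→Outcrop 12) × (Outcrop 11→Outcrop 13) = (-6029, -18913.7, 37285).
So ∂z/∂E = −n_x/n_z = 0.16170 and ∂z/∂N = −n_y/n_z = 0.50727.
Intercept c from Outcrop 11: 952.9 − 43.66 − 222.19 = 687.06.
At (274, 247): z_contact = 44.3 + 125.3 + 687.06 = 856.7 m.
Depth below ground = 902 − 856.7 = 45 m.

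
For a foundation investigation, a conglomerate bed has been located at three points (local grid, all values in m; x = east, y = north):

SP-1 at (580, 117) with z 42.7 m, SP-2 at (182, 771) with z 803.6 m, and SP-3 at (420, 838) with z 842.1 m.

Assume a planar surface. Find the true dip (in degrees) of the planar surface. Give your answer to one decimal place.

47.4°

Let the plane be z = a·x + b·y + c.
SP-2−SP-1: −398a + 654b = 760.9;  SP-3−SP-1: −160a + 721b = 799.4.
Solving gives a = −0.14152, b = 1.07733.
Gradient magnitude |∇z| = √(a² + b²) = √(0.02003 + 1.16065) = 1.08659.
True dip = arctan(1.08659) = 47.4°, dipping toward S (azimuth ≈ 173°).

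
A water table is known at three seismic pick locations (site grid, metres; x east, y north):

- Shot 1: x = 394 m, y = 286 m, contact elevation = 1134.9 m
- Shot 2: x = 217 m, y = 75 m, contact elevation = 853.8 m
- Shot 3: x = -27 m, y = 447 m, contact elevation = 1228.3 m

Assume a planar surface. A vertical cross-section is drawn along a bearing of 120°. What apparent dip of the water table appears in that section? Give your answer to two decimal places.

Let the plane be z = a·x + b·y + c.
Shot 2−Shot 1: −177a − 211b = −281.1;  Shot 3−Shot 1: −421a + 161b = 93.4.
Solving gives a = 0.21776, b = 1.14955.
Unit vector along 120° is (sin 120°, cos 120°) = (0.8660, -0.5000).
Slope in that direction = a·(0.8660) + b·(-0.5000) = −0.38619.
Apparent dip = arctan|0.38619| = 21.12° (true dip is 49.5°, so apparent ≤ true as expected).

21.12°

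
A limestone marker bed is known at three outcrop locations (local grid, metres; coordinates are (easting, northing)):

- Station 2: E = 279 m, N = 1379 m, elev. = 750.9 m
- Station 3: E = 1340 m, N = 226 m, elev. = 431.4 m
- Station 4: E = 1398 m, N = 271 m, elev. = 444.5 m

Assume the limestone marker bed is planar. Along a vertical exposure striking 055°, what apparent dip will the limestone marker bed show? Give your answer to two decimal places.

Let the plane be z = a·E + b·N + c.
Station 3−Station 2: 1061a − 1153b = −319.5;  Station 4−Station 2: 1119a − 1108b = −306.4.
Solving gives a = 0.00634, b = 0.28294.
Unit vector along 055° is (sin 55°, cos 55°) = (0.8192, 0.5736).
Slope in that direction = a·(0.8192) + b·(0.5736) = 0.16748.
Apparent dip = arctan|0.16748| = 9.51° (true dip is 15.8°, so apparent ≤ true as expected).

9.51°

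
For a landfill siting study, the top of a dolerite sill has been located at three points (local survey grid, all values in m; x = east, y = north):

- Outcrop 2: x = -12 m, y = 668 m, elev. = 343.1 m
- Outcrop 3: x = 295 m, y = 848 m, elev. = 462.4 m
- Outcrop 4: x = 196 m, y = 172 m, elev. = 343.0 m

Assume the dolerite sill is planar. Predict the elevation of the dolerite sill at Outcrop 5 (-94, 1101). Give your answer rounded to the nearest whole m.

374 m

Let the plane be z = a·x + b·y + c.
Outcrop 3−Outcrop 2: 307a + 180b = 119.3;  Outcrop 4−Outcrop 2: 208a − 496b = −0.1.
Solving gives a = 0.31181, b = 0.13096.
Then c = 343.1 − a·-12 − b·668 = 259.36.
At (-94, 1101): z = −29.3 + 144.2 + 259.36 = 374.2 m.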